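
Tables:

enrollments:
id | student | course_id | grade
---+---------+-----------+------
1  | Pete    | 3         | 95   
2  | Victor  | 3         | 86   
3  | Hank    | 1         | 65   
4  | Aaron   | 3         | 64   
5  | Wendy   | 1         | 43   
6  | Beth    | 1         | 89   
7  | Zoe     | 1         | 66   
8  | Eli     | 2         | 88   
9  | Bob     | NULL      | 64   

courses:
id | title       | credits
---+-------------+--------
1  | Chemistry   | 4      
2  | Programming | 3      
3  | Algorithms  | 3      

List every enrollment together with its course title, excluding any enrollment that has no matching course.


INNER JOIN keeps only enrollments rows whose course_id matches an id in courses. Walk through each enrollment:
  - enrollment 1 (Pete): course_id=3 -> matches Algorithms
  - enrollment 2 (Victor): course_id=3 -> matches Algorithms
  - enrollment 3 (Hank): course_id=1 -> matches Chemistry
  - enrollment 4 (Aaron): course_id=3 -> matches Algorithms
  - enrollment 5 (Wendy): course_id=1 -> matches Chemistry
  - enrollment 6 (Beth): course_id=1 -> matches Chemistry
  - enrollment 7 (Zoe): course_id=1 -> matches Chemistry
  - enrollment 8 (Eli): course_id=2 -> matches Programming
  - enrollment 9 (Bob): course_id=NULL, no match -> dropped
So 1 of 9 rows is dropped.

SQL:
SELECT a.student, b.title AS course
FROM enrollments a
INNER JOIN courses b ON a.course_id = b.id

Result:
student | course     
--------+------------
Pete    | Algorithms 
Victor  | Algorithms 
Hank    | Chemistry  
Aaron   | Algorithms 
Wendy   | Chemistry  
Beth    | Chemistry  
Zoe     | Chemistry  
Eli     | Programming


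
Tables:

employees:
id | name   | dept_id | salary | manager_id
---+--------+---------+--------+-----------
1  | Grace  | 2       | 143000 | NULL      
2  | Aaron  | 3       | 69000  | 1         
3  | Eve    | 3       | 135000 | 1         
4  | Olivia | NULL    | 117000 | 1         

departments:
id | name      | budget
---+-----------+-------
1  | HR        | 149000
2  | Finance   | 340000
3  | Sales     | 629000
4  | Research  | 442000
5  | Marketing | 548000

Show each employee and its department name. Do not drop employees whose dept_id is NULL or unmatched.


LEFT JOIN keeps every row from employees (the left table); where dept_id has no match in departments, the department columns become NULL. Walk through each employee:
  - employee 1 (Grace): dept_id=2 -> matches Finance
  - employee 2 (Aaron): dept_id=3 -> matches Sales
  - employee 3 (Eve): dept_id=3 -> matches Sales
  - employee 4 (Olivia): dept_id=NULL, no match -> kept with NULL
All 4 rows appear; 1 has NULL department.

SQL:
SELECT a.name, b.name AS department
FROM employees a
LEFT JOIN departments b ON a.dept_id = b.id

Result:
name   | department
-------+-----------
Grace  | Finance   
Aaron  | Sales     
Eve    | Sales     
Olivia | NULL      


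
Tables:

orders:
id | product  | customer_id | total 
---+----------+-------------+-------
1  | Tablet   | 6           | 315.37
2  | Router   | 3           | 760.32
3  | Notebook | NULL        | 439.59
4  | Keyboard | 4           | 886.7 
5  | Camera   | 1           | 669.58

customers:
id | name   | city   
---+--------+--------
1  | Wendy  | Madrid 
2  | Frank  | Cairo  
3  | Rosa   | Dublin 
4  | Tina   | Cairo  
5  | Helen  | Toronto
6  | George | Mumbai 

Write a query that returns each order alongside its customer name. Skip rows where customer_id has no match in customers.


INNER JOIN keeps only orders rows whose customer_id matches an id in customers. Walk through each order:
  - order 1 (Tablet): customer_id=6 -> matches George
  - order 2 (Router): customer_id=3 -> matches Rosa
  - order 3 (Notebook): customer_id=NULL, no match -> dropped
  - order 4 (Keyboard): customer_id=4 -> matches Tina
  - order 5 (Camera): customer_id=1 -> matches Wendy
So 1 of 5 rows is dropped.

SQL:
SELECT a.product, b.name AS customer
FROM orders a
INNER JOIN customers b ON a.customer_id = b.id

Result:
product  | customer
---------+---------
Tablet   | George  
Router   | Rosa    
Keyboard | Tina    
Camera   | Wendy   


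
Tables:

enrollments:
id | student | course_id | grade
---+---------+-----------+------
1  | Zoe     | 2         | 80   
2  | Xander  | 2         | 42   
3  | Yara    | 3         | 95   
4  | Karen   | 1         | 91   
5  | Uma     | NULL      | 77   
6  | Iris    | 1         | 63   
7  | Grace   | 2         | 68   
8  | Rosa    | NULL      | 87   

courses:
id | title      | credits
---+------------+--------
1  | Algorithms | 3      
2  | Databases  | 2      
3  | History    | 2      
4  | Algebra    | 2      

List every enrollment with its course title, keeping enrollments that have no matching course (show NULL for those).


LEFT JOIN keeps every row from enrollments (the left table); where course_id has no match in courses, the course columns become NULL. Walk through each enrollment:
  - enrollment 1 (Zoe): course_id=2 -> matches Databases
  - enrollment 2 (Xander): course_id=2 -> matches Databases
  - enrollment 3 (Yara): course_id=3 -> matches History
  - enrollment 4 (Karen): course_id=1 -> matches Algorithms
  - enrollment 5 (Uma): course_id=NULL, no match -> kept with NULL
  - enrollment 6 (Iris): course_id=1 -> matches Algorithms
  - enrollment 7 (Grace): course_id=2 -> matches Databases
  - enrollment 8 (Rosa): course_id=NULL, no match -> kept with NULL
All 8 rows appear; 2 have NULL course.

SQL:
SELECT a.student, b.title AS course
FROM enrollments a
LEFT JOIN courses b ON a.course_id = b.id

Result:
student | course    
--------+-----------
Zoe     | Databases 
Xander  | Databases 
Yara    | History   
Karen   | Algorithms
Uma     | NULL      
Iris    | Algorithms
Grace   | Databases 
Rosa    | NULL      


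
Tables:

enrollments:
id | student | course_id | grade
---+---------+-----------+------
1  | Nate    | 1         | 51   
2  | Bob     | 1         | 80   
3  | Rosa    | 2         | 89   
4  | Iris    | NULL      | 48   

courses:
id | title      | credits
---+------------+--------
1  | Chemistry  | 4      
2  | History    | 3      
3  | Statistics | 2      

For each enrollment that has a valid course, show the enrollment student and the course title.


INNER JOIN keeps only enrollments rows whose course_id matches an id in courses. Walk through each enrollment:
  - enrollment 1 (Nate): course_id=1 -> matches Chemistry
  - enrollment 2 (Bob): course_id=1 -> matches Chemistry
  - enrollment 3 (Rosa): course_id=2 -> matches History
  - enrollment 4 (Iris): course_id=NULL, no match -> dropped
So 1 of 4 rows is dropped.

SQL:
SELECT a.student, b.title AS course
FROM enrollments a
INNER JOIN courses b ON a.course_id = b.id

Result:
student | course   
--------+----------
Nate    | Chemistry
Bob     | Chemistry
Rosa    | History  


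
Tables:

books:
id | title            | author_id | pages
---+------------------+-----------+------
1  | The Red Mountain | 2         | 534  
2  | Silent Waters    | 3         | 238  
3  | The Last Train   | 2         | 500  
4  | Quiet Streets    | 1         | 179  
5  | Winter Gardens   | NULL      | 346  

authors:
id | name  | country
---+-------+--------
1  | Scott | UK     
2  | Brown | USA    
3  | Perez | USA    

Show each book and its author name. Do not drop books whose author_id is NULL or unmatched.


LEFT JOIN keeps every row from books (the left table); where author_id has no match in authors, the author columns become NULL. Walk through each book:
  - book 1 (The Red Mountain): author_id=2 -> matches Brown
  - book 2 (Silent Waters): author_id=3 -> matches Perez
  - book 3 (The Last Train): author_id=2 -> matches Brown
  - book 4 (Quiet Streets): author_id=1 -> matches Scott
  - book 5 (Winter Gardens): author_id=NULL, no match -> kept with NULL
All 5 rows appear; 1 has NULL author.

SQL:
SELECT a.title, b.name AS author
FROM books a
LEFT JOIN authors b ON a.author_id = b.id

Result:
title            | author
-----------------+-------
The Red Mountain | Brown 
Silent Waters    | Perez 
The Last Train   | Brown 
Quiet Streets    | Scott 
Winter Gardens   | NULL  


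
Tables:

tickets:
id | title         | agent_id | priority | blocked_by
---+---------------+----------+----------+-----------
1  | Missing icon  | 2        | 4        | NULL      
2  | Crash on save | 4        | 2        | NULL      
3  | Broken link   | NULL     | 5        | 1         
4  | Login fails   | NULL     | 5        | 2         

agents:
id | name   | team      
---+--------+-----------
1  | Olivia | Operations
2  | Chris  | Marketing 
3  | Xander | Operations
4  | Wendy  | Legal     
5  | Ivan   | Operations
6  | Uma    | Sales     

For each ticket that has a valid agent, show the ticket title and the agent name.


INNER JOIN keeps only tickets rows whose agent_id matches an id in agents. Walk through each ticket:
  - ticket 1 (Missing icon): agent_id=2 -> matches Chris
  - ticket 2 (Crash on save): agent_id=4 -> matches Wendy
  - ticket 3 (Broken link): agent_id=NULL, no match -> dropped
  - ticket 4 (Login fails): agent_id=NULL, no match -> dropped
So 2 of 4 rows are dropped.

SQL:
SELECT a.title, b.name AS agent
FROM tickets a
INNER JOIN agents b ON a.agent_id = b.id

Result:
title         | agent
--------------+------
Missing icon  | Chris
Crash on save | Wendy


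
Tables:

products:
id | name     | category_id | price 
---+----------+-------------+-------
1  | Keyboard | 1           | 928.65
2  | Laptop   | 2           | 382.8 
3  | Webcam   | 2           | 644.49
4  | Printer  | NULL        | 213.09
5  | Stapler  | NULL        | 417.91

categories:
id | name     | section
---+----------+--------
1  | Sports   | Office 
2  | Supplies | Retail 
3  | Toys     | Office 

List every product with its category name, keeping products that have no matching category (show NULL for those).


LEFT JOIN keeps every row from products (the left table); where category_id has no match in categories, the category columns become NULL. Walk through each product:
  - product 1 (Keyboard): category_id=1 -> matches Sports
  - product 2 (Laptop): category_id=2 -> matches Supplies
  - product 3 (Webcam): category_id=2 -> matches Supplies
  - product 4 (Printer): category_id=NULL, no match -> kept with NULL
  - product 5 (Stapler): category_id=NULL, no match -> kept with NULL
All 5 rows appear; 2 have NULL category.

SQL:
SELECT a.name, b.name AS category
FROM products a
LEFT JOIN categories b ON a.category_id = b.id

Result:
name     | category
---------+---------
Keyboard | Sports  
Laptop   | Supplies
Webcam   | Supplies
Printer  | NULL    
Stapler  | NULL    


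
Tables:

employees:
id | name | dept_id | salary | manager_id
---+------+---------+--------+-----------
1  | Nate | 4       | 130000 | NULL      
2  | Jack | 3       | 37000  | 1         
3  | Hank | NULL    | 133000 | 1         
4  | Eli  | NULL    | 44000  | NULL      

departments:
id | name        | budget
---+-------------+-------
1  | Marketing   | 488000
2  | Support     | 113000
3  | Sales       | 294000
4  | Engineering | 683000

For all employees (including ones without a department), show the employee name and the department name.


LEFT JOIN keeps every row from employees (the left table); where dept_id has no match in departments, the department columns become NULL. Walk through each employee:
  - employee 1 (Nate): dept_id=4 -> matches Engineering
  - employee 2 (Jack): dept_id=3 -> matches Sales
  - employee 3 (Hank): dept_id=NULL, no match -> kept with NULL
  - employee 4 (Eli): dept_id=NULL, no match -> kept with NULL
All 4 rows appear; 2 have NULL department.

SQL:
SELECT a.name, b.name AS department
FROM employees a
LEFT JOIN departments b ON a.dept_id = b.id

Result:
name | department 
-----+------------
Nate | Engineering
Jack | Sales      
Hank | NULL       
Eli  | NULL       


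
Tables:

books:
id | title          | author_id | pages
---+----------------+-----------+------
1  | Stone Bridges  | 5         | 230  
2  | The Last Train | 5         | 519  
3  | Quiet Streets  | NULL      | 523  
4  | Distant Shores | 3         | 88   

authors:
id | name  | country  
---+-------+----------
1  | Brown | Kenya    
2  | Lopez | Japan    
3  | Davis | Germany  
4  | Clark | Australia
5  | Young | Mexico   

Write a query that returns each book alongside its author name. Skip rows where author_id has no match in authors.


INNER JOIN keeps only books rows whose author_id matches an id in authors. Walk through each book:
  - book 1 (Stone Bridges): author_id=5 -> matches Young
  - book 2 (The Last Train): author_id=5 -> matches Young
  - book 3 (Quiet Streets): author_id=NULL, no match -> dropped
  - book 4 (Distant Shores): author_id=3 -> matches Davis
So 1 of 4 rows is dropped.

SQL:
SELECT a.title, b.name AS author
FROM books a
INNER JOIN authors b ON a.author_id = b.id

Result:
title          | author
---------------+-------
Stone Bridges  | Young 
The Last Train | Young 
Distant Shores | Davis 


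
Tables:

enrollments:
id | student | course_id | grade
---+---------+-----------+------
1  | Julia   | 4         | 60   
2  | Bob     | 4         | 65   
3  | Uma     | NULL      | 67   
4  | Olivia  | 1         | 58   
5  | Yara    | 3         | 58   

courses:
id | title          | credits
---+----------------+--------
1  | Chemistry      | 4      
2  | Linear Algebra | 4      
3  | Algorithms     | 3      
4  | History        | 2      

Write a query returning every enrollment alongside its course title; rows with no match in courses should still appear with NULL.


LEFT JOIN keeps every row from enrollments (the left table); where course_id has no match in courses, the course columns become NULL. Walk through each enrollment:
  - enrollment 1 (Julia): course_id=4 -> matches History
  - enrollment 2 (Bob): course_id=4 -> matches History
  - enrollment 3 (Uma): course_id=NULL, no match -> kept with NULL
  - enrollment 4 (Olivia): course_id=1 -> matches Chemistry
  - enrollment 5 (Yara): course_id=3 -> matches Algorithms
All 5 rows appear; 1 has NULL course.

SQL:
SELECT a.student, b.title AS course
FROM enrollments a
LEFT JOIN courses b ON a.course_id = b.id

Result:
student | course    
--------+-----------
Julia   | History   
Bob     | History   
Uma     | NULL      
Olivia  | Chemistry 
Yara    | Algorithms


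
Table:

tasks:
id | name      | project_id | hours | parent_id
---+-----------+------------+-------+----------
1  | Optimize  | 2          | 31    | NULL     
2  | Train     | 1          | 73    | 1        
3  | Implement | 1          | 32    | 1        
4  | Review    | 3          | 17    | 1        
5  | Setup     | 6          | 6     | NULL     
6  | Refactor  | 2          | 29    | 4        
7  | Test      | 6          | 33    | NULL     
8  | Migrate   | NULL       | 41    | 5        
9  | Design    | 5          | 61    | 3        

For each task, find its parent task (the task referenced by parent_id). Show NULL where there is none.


This is a self-join: tasks is joined to a second copy of itself, matching each row's parent_id to another row's id. Use LEFT JOIN so rows with parent_id=NULL are kept.
  - task 1 (Optimize): parent_id=NULL -> NULL
  - task 2 (Train): parent_id=1 -> Optimize
  - task 3 (Implement): parent_id=1 -> Optimize
  - task 4 (Review): parent_id=1 -> Optimize
  - task 5 (Setup): parent_id=NULL -> NULL
  - task 6 (Refactor): parent_id=4 -> Review
  - task 7 (Test): parent_id=NULL -> NULL
  - task 8 (Migrate): parent_id=5 -> Setup
  - task 9 (Design): parent_id=3 -> Implement

SQL:
SELECT a.name AS item, b.name AS parent
FROM tasks a
LEFT JOIN tasks b ON a.parent_id = b.id

Result:
item      | parent   
----------+----------
Optimize  | NULL     
Train     | Optimize 
Implement | Optimize 
Review    | Optimize 
Setup     | NULL     
Refactor  | Review   
Test      | NULL     
Migrate   | Setup    
Design    | Implement


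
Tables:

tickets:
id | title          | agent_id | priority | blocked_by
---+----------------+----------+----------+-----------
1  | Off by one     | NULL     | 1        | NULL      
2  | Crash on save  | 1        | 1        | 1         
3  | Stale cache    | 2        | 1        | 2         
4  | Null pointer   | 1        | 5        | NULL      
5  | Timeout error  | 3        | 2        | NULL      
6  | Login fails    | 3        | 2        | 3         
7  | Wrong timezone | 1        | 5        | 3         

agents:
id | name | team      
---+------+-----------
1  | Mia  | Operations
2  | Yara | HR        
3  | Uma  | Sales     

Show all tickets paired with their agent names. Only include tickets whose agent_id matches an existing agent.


INNER JOIN keeps only tickets rows whose agent_id matches an id in agents. Walk through each ticket:
  - ticket 1 (Off by one): agent_id=NULL, no match -> dropped
  - ticket 2 (Crash on save): agent_id=1 -> matches Mia
  - ticket 3 (Stale cache): agent_id=2 -> matches Yara
  - ticket 4 (Null pointer): agent_id=1 -> matches Mia
  - ticket 5 (Timeout error): agent_id=3 -> matches Uma
  - ticket 6 (Login fails): agent_id=3 -> matches Uma
  - ticket 7 (Wrong timezone): agent_id=1 -> matches Mia
So 1 of 7 rows is dropped.

SQL:
SELECT a.title, b.name AS agent
FROM tickets a
INNER JOIN agents b ON a.agent_id = b.id

Result:
title          | agent
---------------+------
Crash on save  | Mia  
Stale cache    | Yara 
Null pointer   | Mia  
Timeout error  | Uma  
Login fails    | Uma  
Wrong timezone | Mia  


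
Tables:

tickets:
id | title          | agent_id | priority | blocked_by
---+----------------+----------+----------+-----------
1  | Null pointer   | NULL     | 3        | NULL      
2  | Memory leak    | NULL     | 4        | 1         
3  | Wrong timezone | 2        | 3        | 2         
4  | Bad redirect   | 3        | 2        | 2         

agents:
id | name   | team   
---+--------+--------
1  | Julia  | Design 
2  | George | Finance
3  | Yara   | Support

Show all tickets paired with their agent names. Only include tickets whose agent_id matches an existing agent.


INNER JOIN keeps only tickets rows whose agent_id matches an id in agents. Walk through each ticket:
  - ticket 1 (Null pointer): agent_id=NULL, no match -> dropped
  - ticket 2 (Memory leak): agent_id=NULL, no match -> dropped
  - ticket 3 (Wrong timezone): agent_id=2 -> matches George
  - ticket 4 (Bad redirect): agent_id=3 -> matches Yara
So 2 of 4 rows are dropped.

SQL:
SELECT a.title, b.name AS agent
FROM tickets a
INNER JOIN agents b ON a.agent_id = b.id

Result:
title          | agent 
---------------+-------
Wrong timezone | George
Bad redirect   | Yara  


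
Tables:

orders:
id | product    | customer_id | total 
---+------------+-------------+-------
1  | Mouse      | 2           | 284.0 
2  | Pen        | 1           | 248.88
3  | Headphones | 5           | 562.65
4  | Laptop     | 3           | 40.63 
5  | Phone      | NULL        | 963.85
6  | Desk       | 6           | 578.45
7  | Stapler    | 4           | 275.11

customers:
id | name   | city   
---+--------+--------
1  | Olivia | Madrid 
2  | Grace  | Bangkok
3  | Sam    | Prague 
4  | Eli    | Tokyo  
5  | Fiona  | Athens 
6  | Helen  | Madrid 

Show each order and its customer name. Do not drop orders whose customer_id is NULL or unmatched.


LEFT JOIN keeps every row from orders (the left table); where customer_id has no match in customers, the customer columns become NULL. Walk through each order:
  - order 1 (Mouse): customer_id=2 -> matches Grace
  - order 2 (Pen): customer_id=1 -> matches Olivia
  - order 3 (Headphones): customer_id=5 -> matches Fiona
  - order 4 (Laptop): customer_id=3 -> matches Sam
  - order 5 (Phone): customer_id=NULL, no match -> kept with NULL
  - order 6 (Desk): customer_id=6 -> matches Helen
  - order 7 (Stapler): customer_id=4 -> matches Eli
All 7 rows appear; 1 has NULL customer.

SQL:
SELECT a.product, b.name AS customer
FROM orders a
LEFT JOIN customers b ON a.customer_id = b.id

Result:
product    | customer
-----------+---------
Mouse      | Grace   
Pen        | Olivia  
Headphones | Fiona   
Laptop     | Sam     
Phone      | NULL    
Desk       | Helen   
Stapler    | Eli     


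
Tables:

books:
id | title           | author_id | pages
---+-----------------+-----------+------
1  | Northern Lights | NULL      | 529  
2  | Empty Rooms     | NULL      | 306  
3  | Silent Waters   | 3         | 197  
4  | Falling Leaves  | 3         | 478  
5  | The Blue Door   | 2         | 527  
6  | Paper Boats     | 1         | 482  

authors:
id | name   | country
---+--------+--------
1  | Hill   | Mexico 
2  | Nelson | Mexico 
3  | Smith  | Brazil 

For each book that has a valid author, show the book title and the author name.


INNER JOIN keeps only books rows whose author_id matches an id in authors. Walk through each book:
  - book 1 (Northern Lights): author_id=NULL, no match -> dropped
  - book 2 (Empty Rooms): author_id=NULL, no match -> dropped
  - book 3 (Silent Waters): author_id=3 -> matches Smith
  - book 4 (Falling Leaves): author_id=3 -> matches Smith
  - book 5 (The Blue Door): author_id=2 -> matches Nelson
  - book 6 (Paper Boats): author_id=1 -> matches Hill
So 2 of 6 rows are dropped.

SQL:
SELECT a.title, b.name AS author
FROM books a
INNER JOIN authors b ON a.author_id = b.id

Result:
title          | author
---------------+-------
Silent Waters  | Smith 
Falling Leaves | Smith 
The Blue Door  | Nelson
Paper Boats    | Hill  


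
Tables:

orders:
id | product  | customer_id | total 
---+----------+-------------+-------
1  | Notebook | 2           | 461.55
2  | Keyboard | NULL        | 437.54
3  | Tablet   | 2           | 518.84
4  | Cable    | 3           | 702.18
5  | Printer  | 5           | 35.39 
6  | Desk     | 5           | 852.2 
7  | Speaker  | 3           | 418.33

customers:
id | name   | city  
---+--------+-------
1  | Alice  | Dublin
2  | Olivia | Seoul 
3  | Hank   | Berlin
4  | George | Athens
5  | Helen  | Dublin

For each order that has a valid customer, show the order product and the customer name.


INNER JOIN keeps only orders rows whose customer_id matches an id in customers. Walk through each order:
  - order 1 (Notebook): customer_id=2 -> matches Olivia
  - order 2 (Keyboard): customer_id=NULL, no match -> dropped
  - order 3 (Tablet): customer_id=2 -> matches Olivia
  - order 4 (Cable): customer_id=3 -> matches Hank
  - order 5 (Printer): customer_id=5 -> matches Helen
  - order 6 (Desk): customer_id=5 -> matches Helen
  - order 7 (Speaker): customer_id=3 -> matches Hank
So 1 of 7 rows is dropped.

SQL:
SELECT a.product, b.name AS customer
FROM orders a
INNER JOIN customers b ON a.customer_id = b.id

Result:
product  | customer
---------+---------
Notebook | Olivia  
Tablet   | Olivia  
Cable    | Hank    
Printer  | Helen   
Desk     | Helen   
Speaker  | Hank    


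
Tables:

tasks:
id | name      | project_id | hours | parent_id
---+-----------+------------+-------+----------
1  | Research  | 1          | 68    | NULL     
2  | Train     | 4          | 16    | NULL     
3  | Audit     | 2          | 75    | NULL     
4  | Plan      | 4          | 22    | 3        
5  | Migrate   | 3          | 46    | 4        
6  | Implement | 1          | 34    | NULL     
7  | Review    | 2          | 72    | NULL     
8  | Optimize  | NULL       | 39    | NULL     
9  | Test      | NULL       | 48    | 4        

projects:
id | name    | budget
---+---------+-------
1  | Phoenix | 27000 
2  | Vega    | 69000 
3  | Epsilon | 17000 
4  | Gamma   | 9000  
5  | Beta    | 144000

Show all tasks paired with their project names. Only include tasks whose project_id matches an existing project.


INNER JOIN keeps only tasks rows whose project_id matches an id in projects. Walk through each task:
  - task 1 (Research): project_id=1 -> matches Phoenix
  - task 2 (Train): project_id=4 -> matches Gamma
  - task 3 (Audit): project_id=2 -> matches Vega
  - task 4 (Plan): project_id=4 -> matches Gamma
  - task 5 (Migrate): project_id=3 -> matches Epsilon
  - task 6 (Implement): project_id=1 -> matches Phoenix
  - task 7 (Review): project_id=2 -> matches Vega
  - task 8 (Optimize): project_id=NULL, no match -> dropped
  - task 9 (Test): project_id=NULL, no match -> dropped
So 2 of 9 rows are dropped.

SQL:
SELECT a.name, b.name AS project
FROM tasks a
INNER JOIN projects b ON a.project_id = b.id

Result:
name      | project
----------+--------
Research  | Phoenix
Train     | Gamma  
Audit     | Vega   
Plan      | Gamma  
Migrate   | Epsilon
Implement | Phoenix
Review    | Vega   


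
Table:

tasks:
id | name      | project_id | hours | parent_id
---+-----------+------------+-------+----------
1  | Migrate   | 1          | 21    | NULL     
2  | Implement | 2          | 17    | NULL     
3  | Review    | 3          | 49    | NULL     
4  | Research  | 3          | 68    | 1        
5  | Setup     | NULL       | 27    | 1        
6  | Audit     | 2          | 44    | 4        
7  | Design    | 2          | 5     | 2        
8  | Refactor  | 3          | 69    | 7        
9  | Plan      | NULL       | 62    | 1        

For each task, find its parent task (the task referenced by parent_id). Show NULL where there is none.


This is a self-join: tasks is joined to a second copy of itself, matching each row's parent_id to another row's id. Use LEFT JOIN so rows with parent_id=NULL are kept.
  - task 1 (Migrate): parent_id=NULL -> NULL
  - task 2 (Implement): parent_id=NULL -> NULL
  - task 3 (Review): parent_id=NULL -> NULL
  - task 4 (Research): parent_id=1 -> Migrate
  - task 5 (Setup): parent_id=1 -> Migrate
  - task 6 (Audit): parent_id=4 -> Research
  - task 7 (Design): parent_id=2 -> Implement
  - task 8 (Refactor): parent_id=7 -> Design
  - task 9 (Plan): parent_id=1 -> Migrate

SQL:
SELECT a.name AS item, b.name AS parent
FROM tasks a
LEFT JOIN tasks b ON a.parent_id = b.id

Result:
item      | parent   
----------+----------
Migrate   | NULL     
Implement | NULL     
Review    | NULL     
Research  | Migrate  
Setup     | Migrate  
Audit     | Research 
Design    | Implement
Refactor  | Design   
Plan      | Migrate  


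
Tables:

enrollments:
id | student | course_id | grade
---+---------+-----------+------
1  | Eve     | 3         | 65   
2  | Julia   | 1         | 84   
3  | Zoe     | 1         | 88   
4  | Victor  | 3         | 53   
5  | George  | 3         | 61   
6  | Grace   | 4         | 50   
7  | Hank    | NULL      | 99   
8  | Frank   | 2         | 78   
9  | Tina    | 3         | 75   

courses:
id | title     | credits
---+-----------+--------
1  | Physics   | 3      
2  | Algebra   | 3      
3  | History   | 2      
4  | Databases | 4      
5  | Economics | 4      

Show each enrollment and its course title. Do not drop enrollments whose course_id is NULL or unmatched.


LEFT JOIN keeps every row from enrollments (the left table); where course_id has no match in courses, the course columns become NULL. Walk through each enrollment:
  - enrollment 1 (Eve): course_id=3 -> matches History
  - enrollment 2 (Julia): course_id=1 -> matches Physics
  - enrollment 3 (Zoe): course_id=1 -> matches Physics
  - enrollment 4 (Victor): course_id=3 -> matches History
  - enrollment 5 (George): course_id=3 -> matches History
  - enrollment 6 (Grace): course_id=4 -> matches Databases
  - enrollment 7 (Hank): course_id=NULL, no match -> kept with NULL
  - enrollment 8 (Frank): course_id=2 -> matches Algebra
  - enrollment 9 (Tina): course_id=3 -> matches History
All 9 rows appear; 1 has NULL course.

SQL:
SELECT a.student, b.title AS course
FROM enrollments a
LEFT JOIN courses b ON a.course_id = b.id

Result:
student | course   
--------+----------
Eve     | History  
Julia   | Physics  
Zoe     | Physics  
Victor  | History  
George  | History  
Grace   | Databases
Hank    | NULL     
Frank   | Algebra  
Tina    | History  


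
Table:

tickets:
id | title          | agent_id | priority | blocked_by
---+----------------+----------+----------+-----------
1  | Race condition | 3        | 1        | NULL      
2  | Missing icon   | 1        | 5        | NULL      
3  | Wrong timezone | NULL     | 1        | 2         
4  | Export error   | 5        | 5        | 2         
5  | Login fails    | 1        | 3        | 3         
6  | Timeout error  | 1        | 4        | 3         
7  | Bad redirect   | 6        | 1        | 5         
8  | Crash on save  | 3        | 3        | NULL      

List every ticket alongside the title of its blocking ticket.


This is a self-join: tickets is joined to a second copy of itself, matching each row's blocked_by to another row's id. Use LEFT JOIN so rows with blocked_by=NULL are kept.
  - ticket 1 (Race condition): blocked_by=NULL -> NULL
  - ticket 2 (Missing icon): blocked_by=NULL -> NULL
  - ticket 3 (Wrong timezone): blocked_by=2 -> Missing icon
  - ticket 4 (Export error): blocked_by=2 -> Missing icon
  - ticket 5 (Login fails): blocked_by=3 -> Wrong timezone
  - ticket 6 (Timeout error): blocked_by=3 -> Wrong timezone
  - ticket 7 (Bad redirect): blocked_by=5 -> Login fails
  - ticket 8 (Crash on save): blocked_by=NULL -> NULL

SQL:
SELECT a.title AS item, b.title AS blocked_by
FROM tickets a
LEFT JOIN tickets b ON a.blocked_by = b.id

Result:
item           | blocked_by    
---------------+---------------
Race condition | NULL          
Missing icon   | NULL          
Wrong timezone | Missing icon  
Export error   | Missing icon  
Login fails    | Wrong timezone
Timeout error  | Wrong timezone
Bad redirect   | Login fails   
Crash on save  | NULL          


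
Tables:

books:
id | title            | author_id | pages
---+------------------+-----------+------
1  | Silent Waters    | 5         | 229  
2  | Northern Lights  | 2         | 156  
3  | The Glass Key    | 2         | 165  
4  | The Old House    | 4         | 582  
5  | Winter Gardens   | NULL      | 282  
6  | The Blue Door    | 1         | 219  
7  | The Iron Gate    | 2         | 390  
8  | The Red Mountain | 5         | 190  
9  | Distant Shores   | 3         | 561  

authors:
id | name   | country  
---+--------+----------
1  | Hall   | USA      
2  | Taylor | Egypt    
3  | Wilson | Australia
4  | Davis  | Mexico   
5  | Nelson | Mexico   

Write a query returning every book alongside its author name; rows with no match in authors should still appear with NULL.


LEFT JOIN keeps every row from books (the left table); where author_id has no match in authors, the author columns become NULL. Walk through each book:
  - book 1 (Silent Waters): author_id=5 -> matches Nelson
  - book 2 (Northern Lights): author_id=2 -> matches Taylor
  - book 3 (The Glass Key): author_id=2 -> matches Taylor
  - book 4 (The Old House): author_id=4 -> matches Davis
  - book 5 (Winter Gardens): author_id=NULL, no match -> kept with NULL
  - book 6 (The Blue Door): author_id=1 -> matches Hall
  - book 7 (The Iron Gate): author_id=2 -> matches Taylor
  - book 8 (The Red Mountain): author_id=5 -> matches Nelson
  - book 9 (Distant Shores): author_id=3 -> matches Wilson
All 9 rows appear; 1 has NULL author.

SQL:
SELECT a.title, b.name AS author
FROM books a
LEFT JOIN authors b ON a.author_id = b.id

Result:
title            | author
-----------------+-------
Silent Waters    | Nelson
Northern Lights  | Taylor
The Glass Key    | Taylor
The Old House    | Davis 
Winter Gardens   | NULL  
The Blue Door    | Hall  
The Iron Gate    | Taylor
The Red Mountain | Nelson
Distant Shores   | Wilson


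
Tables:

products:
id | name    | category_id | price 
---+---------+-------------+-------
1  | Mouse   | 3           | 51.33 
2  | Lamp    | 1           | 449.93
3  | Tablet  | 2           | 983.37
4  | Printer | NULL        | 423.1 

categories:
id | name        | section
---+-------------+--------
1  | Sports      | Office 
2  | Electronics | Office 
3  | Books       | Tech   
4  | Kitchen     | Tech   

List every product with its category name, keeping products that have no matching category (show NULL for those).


LEFT JOIN keeps every row from products (the left table); where category_id has no match in categories, the category columns become NULL. Walk through each product:
  - product 1 (Mouse): category_id=3 -> matches Books
  - product 2 (Lamp): category_id=1 -> matches Sports
  - product 3 (Tablet): category_id=2 -> matches Electronics
  - product 4 (Printer): category_id=NULL, no match -> kept with NULL
All 4 rows appear; 1 has NULL category.

SQL:
SELECT a.name, b.name AS category
FROM products a
LEFT JOIN categories b ON a.category_id = b.id

Result:
name    | category   
--------+------------
Mouse   | Books      
Lamp    | Sports     
Tablet  | Electronics
Printer | NULL       


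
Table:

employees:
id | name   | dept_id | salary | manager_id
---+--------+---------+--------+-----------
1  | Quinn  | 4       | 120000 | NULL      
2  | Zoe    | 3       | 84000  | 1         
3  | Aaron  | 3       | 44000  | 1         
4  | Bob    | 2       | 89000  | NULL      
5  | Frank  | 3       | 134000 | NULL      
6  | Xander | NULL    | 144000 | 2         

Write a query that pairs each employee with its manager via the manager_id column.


This is a self-join: employees is joined to a second copy of itself, matching each row's manager_id to another row's id. Use LEFT JOIN so rows with manager_id=NULL are kept.
  - employee 1 (Quinn): manager_id=NULL -> NULL
  - employee 2 (Zoe): manager_id=1 -> Quinn
  - employee 3 (Aaron): manager_id=1 -> Quinn
  - employee 4 (Bob): manager_id=NULL -> NULL
  - employee 5 (Frank): manager_id=NULL -> NULL
  - employee 6 (Xander): manager_id=2 -> Zoe

SQL:
SELECT a.name AS item, b.name AS manager
FROM employees a
LEFT JOIN employees b ON a.manager_id = b.id

Result:
item   | manager
-------+--------
Quinn  | NULL   
Zoe    | Quinn  
Aaron  | Quinn  
Bob    | NULL   
Frank  | NULL   
Xander | Zoe    


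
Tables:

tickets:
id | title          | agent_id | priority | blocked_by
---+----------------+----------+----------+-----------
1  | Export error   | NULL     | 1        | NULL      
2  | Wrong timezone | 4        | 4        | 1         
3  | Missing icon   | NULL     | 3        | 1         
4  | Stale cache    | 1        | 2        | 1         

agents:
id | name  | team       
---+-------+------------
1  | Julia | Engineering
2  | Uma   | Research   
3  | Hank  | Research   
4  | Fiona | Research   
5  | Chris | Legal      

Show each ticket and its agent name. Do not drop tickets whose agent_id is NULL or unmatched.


LEFT JOIN keeps every row from tickets (the left table); where agent_id has no match in agents, the agent columns become NULL. Walk through each ticket:
  - ticket 1 (Export error): agent_id=NULL, no match -> kept with NULL
  - ticket 2 (Wrong timezone): agent_id=4 -> matches Fiona
  - ticket 3 (Missing icon): agent_id=NULL, no match -> kept with NULL
  - ticket 4 (Stale cache): agent_id=1 -> matches Julia
All 4 rows appear; 2 have NULL agent.

SQL:
SELECT a.title, b.name AS agent
FROM tickets a
LEFT JOIN agents b ON a.agent_id = b.id

Result:
title          | agent
---------------+------
Export error   | NULL 
Wrong timezone | Fiona
Missing icon   | NULL 
Stale cache    | Julia


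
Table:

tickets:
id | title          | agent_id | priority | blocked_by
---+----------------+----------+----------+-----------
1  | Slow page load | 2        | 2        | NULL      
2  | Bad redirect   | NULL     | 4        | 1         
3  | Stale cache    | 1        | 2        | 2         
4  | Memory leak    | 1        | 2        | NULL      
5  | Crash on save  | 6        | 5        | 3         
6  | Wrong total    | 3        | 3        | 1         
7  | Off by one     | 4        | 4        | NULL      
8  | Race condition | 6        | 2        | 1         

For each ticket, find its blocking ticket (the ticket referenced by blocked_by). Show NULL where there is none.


This is a self-join: tickets is joined to a second copy of itself, matching each row's blocked_by to another row's id. Use LEFT JOIN so rows with blocked_by=NULL are kept.
  - ticket 1 (Slow page load): blocked_by=NULL -> NULL
  - ticket 2 (Bad redirect): blocked_by=1 -> Slow page load
  - ticket 3 (Stale cache): blocked_by=2 -> Bad redirect
  - ticket 4 (Memory leak): blocked_by=NULL -> NULL
  - ticket 5 (Crash on save): blocked_by=3 -> Stale cache
  - ticket 6 (Wrong total): blocked_by=1 -> Slow page load
  - ticket 7 (Off by one): blocked_by=NULL -> NULL
  - ticket 8 (Race condition): blocked_by=1 -> Slow page load

SQL:
SELECT a.title AS item, b.title AS blocked_by
FROM tickets a
LEFT JOIN tickets b ON a.blocked_by = b.id

Result:
item           | blocked_by    
---------------+---------------
Slow page load | NULL          
Bad redirect   | Slow page load
Stale cache    | Bad redirect  
Memory leak    | NULL          
Crash on save  | Stale cache   
Wrong total    | Slow page load
Off by one     | NULL          
Race condition | Slow page load


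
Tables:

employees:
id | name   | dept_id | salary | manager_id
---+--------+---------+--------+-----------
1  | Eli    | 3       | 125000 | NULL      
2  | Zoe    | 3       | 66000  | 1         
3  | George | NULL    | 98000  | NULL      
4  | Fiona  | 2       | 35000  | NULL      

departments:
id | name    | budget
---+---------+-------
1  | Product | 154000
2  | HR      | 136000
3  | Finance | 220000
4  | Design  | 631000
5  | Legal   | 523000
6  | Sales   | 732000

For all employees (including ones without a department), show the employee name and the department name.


LEFT JOIN keeps every row from employees (the left table); where dept_id has no match in departments, the department columns become NULL. Walk through each employee:
  - employee 1 (Eli): dept_id=3 -> matches Finance
  - employee 2 (Zoe): dept_id=3 -> matches Finance
  - employee 3 (George): dept_id=NULL, no match -> kept with NULL
  - employee 4 (Fiona): dept_id=2 -> matches HR
All 4 rows appear; 1 has NULL department.

SQL:
SELECT a.name, b.name AS department
FROM employees a
LEFT JOIN departments b ON a.dept_id = b.id

Result:
name   | department
-------+-----------
Eli    | Finance   
Zoe    | Finance   
George | NULL      
Fiona  | HR        


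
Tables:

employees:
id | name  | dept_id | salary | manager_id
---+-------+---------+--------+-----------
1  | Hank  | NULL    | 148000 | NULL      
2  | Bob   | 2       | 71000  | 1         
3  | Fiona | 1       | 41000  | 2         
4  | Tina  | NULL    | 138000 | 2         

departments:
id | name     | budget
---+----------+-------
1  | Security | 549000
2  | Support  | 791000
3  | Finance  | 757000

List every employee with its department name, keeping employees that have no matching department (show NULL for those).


LEFT JOIN keeps every row from employees (the left table); where dept_id has no match in departments, the department columns become NULL. Walk through each employee:
  - employee 1 (Hank): dept_id=NULL, no match -> kept with NULL
  - employee 2 (Bob): dept_id=2 -> matches Support
  - employee 3 (Fiona): dept_id=1 -> matches Security
  - employee 4 (Tina): dept_id=NULL, no match -> kept with NULL
All 4 rows appear; 2 have NULL department.

SQL:
SELECT a.name, b.name AS department
FROM employees a
LEFT JOIN departments b ON a.dept_id = b.id

Result:
name  | department
------+-----------
Hank  | NULL      
Bob   | Support   
Fiona | Security  
Tina  | NULL      


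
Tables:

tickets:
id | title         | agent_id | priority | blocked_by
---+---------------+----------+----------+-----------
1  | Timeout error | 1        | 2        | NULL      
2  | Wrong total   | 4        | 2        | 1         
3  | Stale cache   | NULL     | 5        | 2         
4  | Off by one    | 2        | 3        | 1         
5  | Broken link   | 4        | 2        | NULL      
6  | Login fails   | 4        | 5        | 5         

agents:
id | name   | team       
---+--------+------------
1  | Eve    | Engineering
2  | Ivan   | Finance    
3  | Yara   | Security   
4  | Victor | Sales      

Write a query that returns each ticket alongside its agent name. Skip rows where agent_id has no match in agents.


INNER JOIN keeps only tickets rows whose agent_id matches an id in agents. Walk through each ticket:
  - ticket 1 (Timeout error): agent_id=1 -> matches Eve
  - ticket 2 (Wrong total): agent_id=4 -> matches Victor
  - ticket 3 (Stale cache): agent_id=NULL, no match -> dropped
  - ticket 4 (Off by one): agent_id=2 -> matches Ivan
  - ticket 5 (Broken link): agent_id=4 -> matches Victor
  - ticket 6 (Login fails): agent_id=4 -> matches Victor
So 1 of 6 rows is dropped.

SQL:
SELECT a.title, b.name AS agent
FROM tickets a
INNER JOIN agents b ON a.agent_id = b.id

Result:
title         | agent 
--------------+-------
Timeout error | Eve   
Wrong total   | Victor
Off by one    | Ivan  
Broken link   | Victor
Login fails   | Victor
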